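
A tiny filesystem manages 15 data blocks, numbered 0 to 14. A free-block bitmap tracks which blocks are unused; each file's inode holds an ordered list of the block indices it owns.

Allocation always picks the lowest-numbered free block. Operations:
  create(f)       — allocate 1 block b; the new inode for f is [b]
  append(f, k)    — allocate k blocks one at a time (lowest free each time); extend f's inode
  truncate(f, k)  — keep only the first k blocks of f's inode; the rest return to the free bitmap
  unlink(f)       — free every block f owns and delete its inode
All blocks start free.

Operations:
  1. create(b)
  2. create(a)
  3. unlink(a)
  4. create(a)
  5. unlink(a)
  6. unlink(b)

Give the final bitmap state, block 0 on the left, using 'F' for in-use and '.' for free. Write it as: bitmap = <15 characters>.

bitmap = ...............

[1] create(b) — b=0 (map F..............)
[2] create(a) — a=1 b=0 (map FF.............)
[3] unlink(a) — b=0 (map F..............)
[4] create(a) — a=1 b=0 (map FF.............)
[5] unlink(a) — b=0 (map F..............)
[6] unlink(b) —  (map ...............)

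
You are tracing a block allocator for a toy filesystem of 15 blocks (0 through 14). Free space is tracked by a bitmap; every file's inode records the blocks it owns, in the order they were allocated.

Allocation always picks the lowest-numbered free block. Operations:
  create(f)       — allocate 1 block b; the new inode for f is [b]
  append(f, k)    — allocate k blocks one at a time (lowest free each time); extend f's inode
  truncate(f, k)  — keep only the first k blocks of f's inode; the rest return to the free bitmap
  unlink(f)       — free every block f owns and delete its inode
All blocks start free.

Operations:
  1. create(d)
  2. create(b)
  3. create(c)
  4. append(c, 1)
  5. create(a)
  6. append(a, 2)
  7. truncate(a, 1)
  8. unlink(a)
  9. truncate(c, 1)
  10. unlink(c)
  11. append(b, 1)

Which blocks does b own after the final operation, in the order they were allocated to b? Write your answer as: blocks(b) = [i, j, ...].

  1. create(d)  ⇒  F..............  {d→[0]}
  2. create(b)  ⇒  FF.............  {b→[1]; d→[0]}
  3. create(c)  ⇒  FFF............  {b→[1]; c→[2]; d→[0]}
  4. append(c, 1)  ⇒  FFFF...........  {b→[1]; c→[2, 3]; d→[0]}
  5. create(a)  ⇒  FFFFF..........  {a→[4]; b→[1]; c→[2, 3]; d→[0]}
  6. append(a, 2)  ⇒  FFFFFFF........  {a→[4, 5, 6]; b→[1]; c→[2, 3]; d→[0]}
  7. truncate(a, 1)  ⇒  FFFFF..........  {a→[4]; b→[1]; c→[2, 3]; d→[0]}
  8. unlink(a)  ⇒  FFFF...........  {b→[1]; c→[2, 3]; d→[0]}
  9. truncate(c, 1)  ⇒  FFF............  {b→[1]; c→[2]; d→[0]}
  10. unlink(c)  ⇒  FF.............  {b→[1]; d→[0]}
  11. append(b, 1)  ⇒  FFF............  {b→[1, 2]; d→[0]}

blocks(b) = [1, 2]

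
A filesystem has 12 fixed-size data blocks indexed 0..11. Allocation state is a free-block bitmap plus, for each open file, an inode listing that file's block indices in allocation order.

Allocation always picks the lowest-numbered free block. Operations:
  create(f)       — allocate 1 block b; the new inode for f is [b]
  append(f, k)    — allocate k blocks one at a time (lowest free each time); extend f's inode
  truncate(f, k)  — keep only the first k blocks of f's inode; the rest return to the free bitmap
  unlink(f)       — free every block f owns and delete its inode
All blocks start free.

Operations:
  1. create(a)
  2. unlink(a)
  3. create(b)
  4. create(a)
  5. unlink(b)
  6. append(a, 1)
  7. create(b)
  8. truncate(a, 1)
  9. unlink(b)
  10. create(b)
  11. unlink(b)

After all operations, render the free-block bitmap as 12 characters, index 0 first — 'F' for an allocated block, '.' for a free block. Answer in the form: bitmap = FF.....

bitmap = .F..........

  1. create(a)  ⇒  F...........  {a→[0]}
  2. unlink(a)  ⇒  ............  {}
  3. create(b)  ⇒  F...........  {b→[0]}
  4. create(a)  ⇒  FF..........  {a→[1]; b→[0]}
  5. unlink(b)  ⇒  .F..........  {a→[1]}
  6. append(a, 1)  ⇒  FF..........  {a→[1, 0]}
  7. create(b)  ⇒  FFF.........  {a→[1, 0]; b→[2]}
  8. truncate(a, 1)  ⇒  .FF.........  {a→[1]; b→[2]}
  9. unlink(b)  ⇒  .F..........  {a→[1]}
  10. create(b)  ⇒  FF..........  {a→[1]; b→[0]}
  11. unlink(b)  ⇒  .F..........  {a→[1]}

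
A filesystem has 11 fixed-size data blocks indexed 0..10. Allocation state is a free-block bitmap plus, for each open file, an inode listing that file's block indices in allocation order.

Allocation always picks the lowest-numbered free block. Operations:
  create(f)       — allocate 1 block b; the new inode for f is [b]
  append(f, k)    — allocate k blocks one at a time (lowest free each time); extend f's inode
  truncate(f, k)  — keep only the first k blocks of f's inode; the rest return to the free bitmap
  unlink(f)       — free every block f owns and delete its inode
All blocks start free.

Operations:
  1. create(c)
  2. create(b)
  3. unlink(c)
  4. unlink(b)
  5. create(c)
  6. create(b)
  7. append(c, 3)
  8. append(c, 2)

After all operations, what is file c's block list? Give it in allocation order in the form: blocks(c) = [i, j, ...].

after create(c) → c:[0]  free=[F..........]
after create(b) → b:[1], c:[0]  free=[FF.........]
after unlink(c) → b:[1]  free=[.F.........]
after unlink(b) →   free=[...........]
after create(c) → c:[0]  free=[F..........]
after create(b) → b:[1], c:[0]  free=[FF.........]
after append(c, 3) → b:[1], c:[0, 2, 3, 4]  free=[FFFFF......]
after append(c, 2) → b:[1], c:[0, 2, 3, 4, 5, 6]  free=[FFFFFFF....]

blocks(c) = [0, 2, 3, 4, 5, 6]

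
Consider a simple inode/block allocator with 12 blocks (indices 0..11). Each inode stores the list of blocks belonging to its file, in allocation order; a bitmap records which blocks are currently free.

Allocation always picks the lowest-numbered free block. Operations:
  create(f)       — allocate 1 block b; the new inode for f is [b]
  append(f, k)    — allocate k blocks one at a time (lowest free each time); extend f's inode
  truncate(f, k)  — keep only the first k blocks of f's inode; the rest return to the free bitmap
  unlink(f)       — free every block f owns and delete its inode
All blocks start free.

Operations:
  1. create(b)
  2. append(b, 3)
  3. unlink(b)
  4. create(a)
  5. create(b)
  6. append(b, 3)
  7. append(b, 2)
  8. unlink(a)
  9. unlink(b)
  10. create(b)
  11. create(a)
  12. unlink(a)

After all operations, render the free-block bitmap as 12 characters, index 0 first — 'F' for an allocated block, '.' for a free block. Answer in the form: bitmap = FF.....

after create(b) → b:[0]  free=[F...........]
after append(b, 3) → b:[0, 1, 2, 3]  free=[FFFF........]
after unlink(b) →   free=[............]
after create(a) → a:[0]  free=[F...........]
after create(b) → a:[0], b:[1]  free=[FF..........]
after append(b, 3) → a:[0], b:[1, 2, 3, 4]  free=[FFFFF.......]
after append(b, 2) → a:[0], b:[1, 2, 3, 4, 5, 6]  free=[FFFFFFF.....]
after unlink(a) → b:[1, 2, 3, 4, 5, 6]  free=[.FFFFFF.....]
after unlink(b) →   free=[............]
after create(b) → b:[0]  free=[F...........]
after create(a) → a:[1], b:[0]  free=[FF..........]
after unlink(a) → b:[0]  free=[F...........]

bitmap = F...........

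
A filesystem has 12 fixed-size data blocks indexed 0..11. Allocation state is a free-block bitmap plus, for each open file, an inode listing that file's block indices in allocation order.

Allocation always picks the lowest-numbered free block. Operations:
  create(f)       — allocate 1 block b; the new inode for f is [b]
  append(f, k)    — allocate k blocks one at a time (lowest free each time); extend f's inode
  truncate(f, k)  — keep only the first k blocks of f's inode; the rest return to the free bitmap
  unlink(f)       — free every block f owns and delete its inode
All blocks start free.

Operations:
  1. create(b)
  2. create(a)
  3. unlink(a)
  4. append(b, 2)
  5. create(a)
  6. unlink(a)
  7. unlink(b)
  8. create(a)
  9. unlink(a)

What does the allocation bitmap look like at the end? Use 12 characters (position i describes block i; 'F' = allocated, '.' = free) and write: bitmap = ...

create(b): bitmap=F........... | b=[0]
create(a): bitmap=FF.......... | a=[1] b=[0]
unlink(a): bitmap=F........... | b=[0]
append(b, 2): bitmap=FFF......... | b=[0, 1, 2]
create(a): bitmap=FFFF........ | a=[3] b=[0, 1, 2]
unlink(a): bitmap=FFF......... | b=[0, 1, 2]
unlink(b): bitmap=............ | 
create(a): bitmap=F........... | a=[0]
unlink(a): bitmap=............ | 

bitmap = ............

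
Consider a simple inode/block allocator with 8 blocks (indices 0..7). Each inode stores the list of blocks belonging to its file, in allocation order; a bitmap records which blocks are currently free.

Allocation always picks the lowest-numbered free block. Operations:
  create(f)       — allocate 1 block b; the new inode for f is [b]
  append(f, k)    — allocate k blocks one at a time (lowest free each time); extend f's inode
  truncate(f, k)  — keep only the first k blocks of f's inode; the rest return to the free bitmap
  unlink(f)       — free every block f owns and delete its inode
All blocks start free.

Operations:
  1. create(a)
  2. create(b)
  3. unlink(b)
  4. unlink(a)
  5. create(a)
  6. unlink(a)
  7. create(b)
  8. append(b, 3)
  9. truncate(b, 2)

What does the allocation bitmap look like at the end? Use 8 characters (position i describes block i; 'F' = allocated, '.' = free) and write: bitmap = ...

after create(a) → a:[0]  free=[F.......]
after create(b) → a:[0], b:[1]  free=[FF......]
after unlink(b) → a:[0]  free=[F.......]
after unlink(a) →   free=[........]
after create(a) → a:[0]  free=[F.......]
after unlink(a) →   free=[........]
after create(b) → b:[0]  free=[F.......]
after append(b, 3) → b:[0, 1, 2, 3]  free=[FFFF....]
after truncate(b, 2) → b:[0, 1]  free=[FF......]

bitmap = FF......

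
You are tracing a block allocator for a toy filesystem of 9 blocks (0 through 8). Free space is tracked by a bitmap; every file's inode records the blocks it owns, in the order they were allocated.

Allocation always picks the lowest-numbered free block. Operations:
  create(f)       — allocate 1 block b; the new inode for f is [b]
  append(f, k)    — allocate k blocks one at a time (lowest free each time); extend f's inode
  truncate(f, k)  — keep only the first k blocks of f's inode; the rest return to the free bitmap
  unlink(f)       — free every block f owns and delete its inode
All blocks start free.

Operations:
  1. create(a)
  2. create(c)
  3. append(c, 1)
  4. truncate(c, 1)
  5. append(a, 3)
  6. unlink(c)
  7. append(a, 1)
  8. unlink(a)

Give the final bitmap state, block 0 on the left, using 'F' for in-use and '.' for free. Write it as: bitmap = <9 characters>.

bitmap = .........

after create(a) → a:[0]  free=[F........]
after create(c) → a:[0], c:[1]  free=[FF.......]
after append(c, 1) → a:[0], c:[1, 2]  free=[FFF......]
after truncate(c, 1) → a:[0], c:[1]  free=[FF.......]
after append(a, 3) → a:[0, 2, 3, 4], c:[1]  free=[FFFFF....]
after unlink(c) → a:[0, 2, 3, 4]  free=[F.FFF....]
after append(a, 1) → a:[0, 2, 3, 4, 1]  free=[FFFFF....]
after unlink(a) →   free=[.........]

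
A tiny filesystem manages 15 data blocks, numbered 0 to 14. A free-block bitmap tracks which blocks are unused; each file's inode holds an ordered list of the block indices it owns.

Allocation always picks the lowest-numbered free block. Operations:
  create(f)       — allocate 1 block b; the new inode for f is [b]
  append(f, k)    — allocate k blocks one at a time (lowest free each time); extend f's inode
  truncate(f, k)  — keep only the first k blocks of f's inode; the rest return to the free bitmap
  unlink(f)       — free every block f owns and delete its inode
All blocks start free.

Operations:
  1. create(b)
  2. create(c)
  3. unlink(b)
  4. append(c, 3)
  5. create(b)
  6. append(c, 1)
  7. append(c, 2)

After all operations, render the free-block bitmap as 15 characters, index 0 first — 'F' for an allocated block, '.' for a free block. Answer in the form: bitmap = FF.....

bitmap = FFFFFFFF.......

[1] create(b) — b=0 (map F..............)
[2] create(c) — b=0 c=1 (map FF.............)
[3] unlink(b) — c=1 (map .F.............)
[4] append(c, 3) — c=1,0,2,3 (map FFFF...........)
[5] create(b) — b=4 c=1,0,2,3 (map FFFFF..........)
[6] append(c, 1) — b=4 c=1,0,2,3,5 (map FFFFFF.........)
[7] append(c, 2) — b=4 c=1,0,2,3,5,6,7 (map FFFFFFFF.......)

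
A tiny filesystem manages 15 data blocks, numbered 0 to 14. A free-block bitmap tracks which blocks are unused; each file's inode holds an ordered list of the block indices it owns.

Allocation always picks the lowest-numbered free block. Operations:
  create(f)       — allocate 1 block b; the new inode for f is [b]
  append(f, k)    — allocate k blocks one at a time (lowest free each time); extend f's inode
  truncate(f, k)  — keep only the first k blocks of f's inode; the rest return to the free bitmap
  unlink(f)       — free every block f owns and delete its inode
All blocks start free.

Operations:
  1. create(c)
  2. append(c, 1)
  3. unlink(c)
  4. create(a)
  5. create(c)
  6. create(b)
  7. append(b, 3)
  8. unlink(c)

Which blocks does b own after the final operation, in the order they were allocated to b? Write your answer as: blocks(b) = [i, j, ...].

blocks(b) = [2, 3, 4, 5]

create(c): bitmap=F.............. | c=[0]
append(c, 1): bitmap=FF............. | c=[0, 1]
unlink(c): bitmap=............... | 
create(a): bitmap=F.............. | a=[0]
create(c): bitmap=FF............. | a=[0] c=[1]
create(b): bitmap=FFF............ | a=[0] b=[2] c=[1]
append(b, 3): bitmap=FFFFFF......... | a=[0] b=[2, 3, 4, 5] c=[1]
unlink(c): bitmap=F.FFFF......... | a=[0] b=[2, 3, 4, 5]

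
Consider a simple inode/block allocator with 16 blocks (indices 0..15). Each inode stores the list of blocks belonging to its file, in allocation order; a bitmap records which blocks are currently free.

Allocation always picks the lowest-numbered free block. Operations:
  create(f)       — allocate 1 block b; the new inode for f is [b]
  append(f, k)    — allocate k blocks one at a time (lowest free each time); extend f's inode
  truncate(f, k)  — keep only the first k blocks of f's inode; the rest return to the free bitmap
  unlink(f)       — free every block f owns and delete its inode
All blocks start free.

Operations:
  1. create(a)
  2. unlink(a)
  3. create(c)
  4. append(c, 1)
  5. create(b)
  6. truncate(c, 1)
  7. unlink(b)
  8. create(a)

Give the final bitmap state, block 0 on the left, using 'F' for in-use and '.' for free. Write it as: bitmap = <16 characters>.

  1. create(a)  ⇒  F...............  {a→[0]}
  2. unlink(a)  ⇒  ................  {}
  3. create(c)  ⇒  F...............  {c→[0]}
  4. append(c, 1)  ⇒  FF..............  {c→[0, 1]}
  5. create(b)  ⇒  FFF.............  {b→[2]; c→[0, 1]}
  6. truncate(c, 1)  ⇒  F.F.............  {b→[2]; c→[0]}
  7. unlink(b)  ⇒  F...............  {c→[0]}
  8. create(a)  ⇒  FF..............  {a→[1]; c→[0]}

bitmap = FF..............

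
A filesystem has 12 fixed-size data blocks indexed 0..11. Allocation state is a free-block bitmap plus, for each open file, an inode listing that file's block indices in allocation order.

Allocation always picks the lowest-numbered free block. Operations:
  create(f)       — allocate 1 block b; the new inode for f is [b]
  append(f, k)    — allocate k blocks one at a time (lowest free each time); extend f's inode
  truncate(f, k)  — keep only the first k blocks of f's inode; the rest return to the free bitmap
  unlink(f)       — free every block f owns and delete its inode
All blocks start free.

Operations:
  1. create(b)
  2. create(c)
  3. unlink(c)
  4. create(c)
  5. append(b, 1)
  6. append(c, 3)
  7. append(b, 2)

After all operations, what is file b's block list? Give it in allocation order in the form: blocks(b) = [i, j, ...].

create(b): bitmap=F........... | b=[0]
create(c): bitmap=FF.......... | b=[0] c=[1]
unlink(c): bitmap=F........... | b=[0]
create(c): bitmap=FF.......... | b=[0] c=[1]
append(b, 1): bitmap=FFF......... | b=[0, 2] c=[1]
append(c, 3): bitmap=FFFFFF...... | b=[0, 2] c=[1, 3, 4, 5]
append(b, 2): bitmap=FFFFFFFF.... | b=[0, 2, 6, 7] c=[1, 3, 4, 5]

blocks(b) = [0, 2, 6, 7]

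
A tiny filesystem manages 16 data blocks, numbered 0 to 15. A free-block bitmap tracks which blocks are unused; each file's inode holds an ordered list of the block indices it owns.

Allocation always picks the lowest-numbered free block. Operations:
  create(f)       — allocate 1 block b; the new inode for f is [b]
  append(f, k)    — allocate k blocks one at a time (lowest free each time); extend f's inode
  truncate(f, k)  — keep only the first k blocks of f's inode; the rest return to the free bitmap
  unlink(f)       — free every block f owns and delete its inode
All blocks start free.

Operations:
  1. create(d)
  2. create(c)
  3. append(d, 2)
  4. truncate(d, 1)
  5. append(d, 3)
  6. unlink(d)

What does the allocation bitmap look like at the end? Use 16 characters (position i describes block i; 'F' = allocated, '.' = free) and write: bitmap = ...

bitmap = .F..............

  1. create(d)  ⇒  F...............  {d→[0]}
  2. create(c)  ⇒  FF..............  {c→[1]; d→[0]}
  3. append(d, 2)  ⇒  FFFF............  {c→[1]; d→[0, 2, 3]}
  4. truncate(d, 1)  ⇒  FF..............  {c→[1]; d→[0]}
  5. append(d, 3)  ⇒  FFFFF...........  {c→[1]; d→[0, 2, 3, 4]}
  6. unlink(d)  ⇒  .F..............  {c→[1]}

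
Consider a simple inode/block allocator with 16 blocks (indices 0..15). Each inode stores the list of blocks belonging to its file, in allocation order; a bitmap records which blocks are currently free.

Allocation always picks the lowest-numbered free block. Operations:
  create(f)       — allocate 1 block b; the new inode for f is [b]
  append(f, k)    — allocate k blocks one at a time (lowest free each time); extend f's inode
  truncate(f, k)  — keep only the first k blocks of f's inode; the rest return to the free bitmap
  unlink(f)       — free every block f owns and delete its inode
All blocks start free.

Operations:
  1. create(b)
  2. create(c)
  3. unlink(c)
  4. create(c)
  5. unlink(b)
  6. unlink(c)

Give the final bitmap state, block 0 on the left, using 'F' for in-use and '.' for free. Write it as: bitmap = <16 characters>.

bitmap = ................

after create(b) → b:[0]  free=[F...............]
after create(c) → b:[0], c:[1]  free=[FF..............]
after unlink(c) → b:[0]  free=[F...............]
after create(c) → b:[0], c:[1]  free=[FF..............]
after unlink(b) → c:[1]  free=[.F..............]
after unlink(c) →   free=[................]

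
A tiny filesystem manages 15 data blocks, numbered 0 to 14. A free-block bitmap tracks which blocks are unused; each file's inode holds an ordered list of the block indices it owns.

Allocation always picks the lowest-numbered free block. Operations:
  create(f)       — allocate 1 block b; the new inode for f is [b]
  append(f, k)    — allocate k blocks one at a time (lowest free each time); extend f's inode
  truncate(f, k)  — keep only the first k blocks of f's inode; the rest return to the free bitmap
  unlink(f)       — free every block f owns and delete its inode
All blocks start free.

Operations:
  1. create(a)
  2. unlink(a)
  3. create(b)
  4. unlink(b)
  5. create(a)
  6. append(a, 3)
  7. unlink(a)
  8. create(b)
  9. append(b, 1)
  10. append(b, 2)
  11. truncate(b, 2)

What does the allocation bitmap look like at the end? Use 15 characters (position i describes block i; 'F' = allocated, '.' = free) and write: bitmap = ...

  1. create(a)  ⇒  F..............  {a→[0]}
  2. unlink(a)  ⇒  ...............  {}
  3. create(b)  ⇒  F..............  {b→[0]}
  4. unlink(b)  ⇒  ...............  {}
  5. create(a)  ⇒  F..............  {a→[0]}
  6. append(a, 3)  ⇒  FFFF...........  {a→[0, 1, 2, 3]}
  7. unlink(a)  ⇒  ...............  {}
  8. create(b)  ⇒  F..............  {b→[0]}
  9. append(b, 1)  ⇒  FF.............  {b→[0, 1]}
  10. append(b, 2)  ⇒  FFFF...........  {b→[0, 1, 2, 3]}
  11. truncate(b, 2)  ⇒  FF.............  {b→[0, 1]}

bitmap = FF.............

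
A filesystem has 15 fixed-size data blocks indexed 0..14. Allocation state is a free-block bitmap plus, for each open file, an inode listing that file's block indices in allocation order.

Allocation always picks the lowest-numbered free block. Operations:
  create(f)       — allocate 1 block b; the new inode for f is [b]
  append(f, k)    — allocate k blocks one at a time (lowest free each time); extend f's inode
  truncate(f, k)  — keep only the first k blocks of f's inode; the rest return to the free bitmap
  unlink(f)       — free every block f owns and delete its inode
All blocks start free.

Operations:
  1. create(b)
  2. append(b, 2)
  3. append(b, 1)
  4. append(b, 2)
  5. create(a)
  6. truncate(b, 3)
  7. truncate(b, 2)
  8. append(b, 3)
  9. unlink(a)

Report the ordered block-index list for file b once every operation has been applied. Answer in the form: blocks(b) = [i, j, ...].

blocks(b) = [0, 1, 2, 3, 4]

  1. create(b)  ⇒  F..............  {b→[0]}
  2. append(b, 2)  ⇒  FFF............  {b→[0, 1, 2]}
  3. append(b, 1)  ⇒  FFFF...........  {b→[0, 1, 2, 3]}
  4. append(b, 2)  ⇒  FFFFFF.........  {b→[0, 1, 2, 3, 4, 5]}
  5. create(a)  ⇒  FFFFFFF........  {a→[6]; b→[0, 1, 2, 3, 4, 5]}
  6. truncate(b, 3)  ⇒  FFF...F........  {a→[6]; b→[0, 1, 2]}
  7. truncate(b, 2)  ⇒  FF....F........  {a→[6]; b→[0, 1]}
  8. append(b, 3)  ⇒  FFFFF.F........  {a→[6]; b→[0, 1, 2, 3, 4]}
  9. unlink(a)  ⇒  FFFFF..........  {b→[0, 1, 2, 3, 4]}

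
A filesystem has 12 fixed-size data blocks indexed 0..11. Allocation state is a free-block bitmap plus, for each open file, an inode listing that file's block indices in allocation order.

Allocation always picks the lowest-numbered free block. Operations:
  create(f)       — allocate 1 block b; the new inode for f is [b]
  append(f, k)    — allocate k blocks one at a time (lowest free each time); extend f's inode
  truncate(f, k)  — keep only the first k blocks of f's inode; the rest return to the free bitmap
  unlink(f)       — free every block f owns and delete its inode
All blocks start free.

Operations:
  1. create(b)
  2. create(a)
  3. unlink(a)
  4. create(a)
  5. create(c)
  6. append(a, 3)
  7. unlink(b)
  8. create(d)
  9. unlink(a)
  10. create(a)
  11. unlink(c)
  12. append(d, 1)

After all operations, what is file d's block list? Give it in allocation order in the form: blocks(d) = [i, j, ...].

blocks(d) = [0, 2]

create(b): bitmap=F........... | b=[0]
create(a): bitmap=FF.......... | a=[1] b=[0]
unlink(a): bitmap=F........... | b=[0]
create(a): bitmap=FF.......... | a=[1] b=[0]
create(c): bitmap=FFF......... | a=[1] b=[0] c=[2]
append(a, 3): bitmap=FFFFFF...... | a=[1, 3, 4, 5] b=[0] c=[2]
unlink(b): bitmap=.FFFFF...... | a=[1, 3, 4, 5] c=[2]
create(d): bitmap=FFFFFF...... | a=[1, 3, 4, 5] c=[2] d=[0]
unlink(a): bitmap=F.F......... | c=[2] d=[0]
create(a): bitmap=FFF......... | a=[1] c=[2] d=[0]
unlink(c): bitmap=FF.......... | a=[1] d=[0]
append(d, 1): bitmap=FFF......... | a=[1] d=[0, 2]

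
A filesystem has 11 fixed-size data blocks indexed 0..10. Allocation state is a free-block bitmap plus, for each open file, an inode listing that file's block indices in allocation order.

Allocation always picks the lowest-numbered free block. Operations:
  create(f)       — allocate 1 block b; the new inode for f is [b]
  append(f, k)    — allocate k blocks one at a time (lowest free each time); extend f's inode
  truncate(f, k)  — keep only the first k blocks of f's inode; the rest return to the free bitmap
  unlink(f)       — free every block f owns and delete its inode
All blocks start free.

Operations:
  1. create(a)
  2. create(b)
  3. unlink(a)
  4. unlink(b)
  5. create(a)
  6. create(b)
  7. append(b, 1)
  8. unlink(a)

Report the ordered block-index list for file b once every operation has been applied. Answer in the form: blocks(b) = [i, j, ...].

[1] create(a) — a=0 (map F..........)
[2] create(b) — a=0 b=1 (map FF.........)
[3] unlink(a) — b=1 (map .F.........)
[4] unlink(b) —  (map ...........)
[5] create(a) — a=0 (map F..........)
[6] create(b) — a=0 b=1 (map FF.........)
[7] append(b, 1) — a=0 b=1,2 (map FFF........)
[8] unlink(a) — b=1,2 (map .FF........)

blocks(b) = [1, 2]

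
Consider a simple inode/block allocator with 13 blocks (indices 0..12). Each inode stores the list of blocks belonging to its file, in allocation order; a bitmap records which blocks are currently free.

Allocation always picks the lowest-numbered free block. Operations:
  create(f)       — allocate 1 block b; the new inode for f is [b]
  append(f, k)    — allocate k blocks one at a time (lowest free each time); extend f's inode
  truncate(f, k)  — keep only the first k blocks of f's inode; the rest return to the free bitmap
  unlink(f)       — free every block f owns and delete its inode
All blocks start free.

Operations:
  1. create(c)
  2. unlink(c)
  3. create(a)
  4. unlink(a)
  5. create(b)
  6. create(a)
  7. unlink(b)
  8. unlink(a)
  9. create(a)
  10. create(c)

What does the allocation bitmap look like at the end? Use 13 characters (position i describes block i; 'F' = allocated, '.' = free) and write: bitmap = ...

[1] create(c) — c=0 (map F............)
[2] unlink(c) —  (map .............)
[3] create(a) — a=0 (map F............)
[4] unlink(a) —  (map .............)
[5] create(b) — b=0 (map F............)
[6] create(a) — a=1 b=0 (map FF...........)
[7] unlink(b) — a=1 (map .F...........)
[8] unlink(a) —  (map .............)
[9] create(a) — a=0 (map F............)
[10] create(c) — a=0 c=1 (map FF...........)

bitmap = FF...........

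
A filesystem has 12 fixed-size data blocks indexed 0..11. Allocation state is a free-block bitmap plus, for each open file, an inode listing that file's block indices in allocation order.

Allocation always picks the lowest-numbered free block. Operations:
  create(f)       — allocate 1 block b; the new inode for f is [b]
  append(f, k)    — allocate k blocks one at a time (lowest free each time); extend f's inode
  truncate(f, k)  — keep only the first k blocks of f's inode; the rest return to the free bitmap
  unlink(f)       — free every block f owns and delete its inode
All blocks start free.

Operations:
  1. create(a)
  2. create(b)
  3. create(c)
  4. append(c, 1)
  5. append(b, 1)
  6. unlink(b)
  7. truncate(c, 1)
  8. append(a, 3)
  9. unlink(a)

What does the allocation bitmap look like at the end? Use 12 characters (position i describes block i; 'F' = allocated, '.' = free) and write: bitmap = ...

bitmap = ..F.........

create(a): bitmap=F........... | a=[0]
create(b): bitmap=FF.......... | a=[0] b=[1]
create(c): bitmap=FFF......... | a=[0] b=[1] c=[2]
append(c, 1): bitmap=FFFF........ | a=[0] b=[1] c=[2, 3]
append(b, 1): bitmap=FFFFF....... | a=[0] b=[1, 4] c=[2, 3]
unlink(b): bitmap=F.FF........ | a=[0] c=[2, 3]
truncate(c, 1): bitmap=F.F......... | a=[0] c=[2]
append(a, 3): bitmap=FFFFF....... | a=[0, 1, 3, 4] c=[2]
unlink(a): bitmap=..F......... | c=[2]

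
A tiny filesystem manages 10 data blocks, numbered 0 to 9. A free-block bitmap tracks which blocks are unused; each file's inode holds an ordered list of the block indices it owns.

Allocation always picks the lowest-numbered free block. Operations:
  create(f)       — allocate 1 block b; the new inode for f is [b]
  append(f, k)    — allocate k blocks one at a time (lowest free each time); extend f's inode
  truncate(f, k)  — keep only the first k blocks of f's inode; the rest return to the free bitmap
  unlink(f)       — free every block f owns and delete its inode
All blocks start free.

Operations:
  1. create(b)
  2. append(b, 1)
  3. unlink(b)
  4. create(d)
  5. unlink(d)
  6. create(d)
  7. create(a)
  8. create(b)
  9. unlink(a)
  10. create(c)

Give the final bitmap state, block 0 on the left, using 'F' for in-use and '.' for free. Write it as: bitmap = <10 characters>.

bitmap = FFF.......

[1] create(b) — b=0 (map F.........)
[2] append(b, 1) — b=0,1 (map FF........)
[3] unlink(b) —  (map ..........)
[4] create(d) — d=0 (map F.........)
[5] unlink(d) —  (map ..........)
[6] create(d) — d=0 (map F.........)
[7] create(a) — a=1 d=0 (map FF........)
[8] create(b) — a=1 b=2 d=0 (map FFF.......)
[9] unlink(a) — b=2 d=0 (map F.F.......)
[10] create(c) — b=2 c=1 d=0 (map FFF.......)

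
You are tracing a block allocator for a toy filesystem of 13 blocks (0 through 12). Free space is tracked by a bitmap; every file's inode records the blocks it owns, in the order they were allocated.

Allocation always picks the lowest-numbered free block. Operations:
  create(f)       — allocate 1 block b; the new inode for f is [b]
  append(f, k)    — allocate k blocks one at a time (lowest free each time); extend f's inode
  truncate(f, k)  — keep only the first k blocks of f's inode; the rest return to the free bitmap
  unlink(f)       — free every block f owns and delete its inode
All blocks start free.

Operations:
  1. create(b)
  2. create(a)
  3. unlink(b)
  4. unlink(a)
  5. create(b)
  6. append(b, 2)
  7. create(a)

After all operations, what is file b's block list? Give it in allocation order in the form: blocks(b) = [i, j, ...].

blocks(b) = [0, 1, 2]

create(b): bitmap=F............ | b=[0]
create(a): bitmap=FF........... | a=[1] b=[0]
unlink(b): bitmap=.F........... | a=[1]
unlink(a): bitmap=............. | 
create(b): bitmap=F............ | b=[0]
append(b, 2): bitmap=FFF.......... | b=[0, 1, 2]
create(a): bitmap=FFFF......... | a=[3] b=[0, 1, 2]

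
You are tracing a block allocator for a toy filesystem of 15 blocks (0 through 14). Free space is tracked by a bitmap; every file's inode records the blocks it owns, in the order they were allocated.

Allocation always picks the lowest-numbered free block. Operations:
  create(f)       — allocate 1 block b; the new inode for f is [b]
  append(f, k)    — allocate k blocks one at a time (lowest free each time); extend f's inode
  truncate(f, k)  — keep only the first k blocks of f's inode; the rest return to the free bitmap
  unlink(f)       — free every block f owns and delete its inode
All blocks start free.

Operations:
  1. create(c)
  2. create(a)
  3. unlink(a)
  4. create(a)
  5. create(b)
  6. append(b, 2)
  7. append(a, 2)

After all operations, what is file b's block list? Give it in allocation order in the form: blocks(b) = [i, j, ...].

blocks(b) = [2, 3, 4]

after create(c) → c:[0]  free=[F..............]
after create(a) → a:[1], c:[0]  free=[FF.............]
after unlink(a) → c:[0]  free=[F..............]
after create(a) → a:[1], c:[0]  free=[FF.............]
after create(b) → a:[1], b:[2], c:[0]  free=[FFF............]
after append(b, 2) → a:[1], b:[2, 3, 4], c:[0]  free=[FFFFF..........]
after append(a, 2) → a:[1, 5, 6], b:[2, 3, 4], c:[0]  free=[FFFFFFF........]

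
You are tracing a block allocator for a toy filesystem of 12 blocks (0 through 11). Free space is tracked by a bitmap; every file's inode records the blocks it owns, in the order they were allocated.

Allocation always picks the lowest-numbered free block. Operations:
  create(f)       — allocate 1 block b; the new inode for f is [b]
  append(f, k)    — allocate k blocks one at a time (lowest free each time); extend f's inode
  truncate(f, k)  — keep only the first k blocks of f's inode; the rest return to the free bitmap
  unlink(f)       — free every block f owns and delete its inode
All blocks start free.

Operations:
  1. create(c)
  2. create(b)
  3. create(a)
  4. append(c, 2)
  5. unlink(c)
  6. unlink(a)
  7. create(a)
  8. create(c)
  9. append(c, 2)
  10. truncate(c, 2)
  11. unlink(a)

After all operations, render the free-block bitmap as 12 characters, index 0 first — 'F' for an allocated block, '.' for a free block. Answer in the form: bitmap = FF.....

bitmap = .FFF........

  1. create(c)  ⇒  F...........  {c→[0]}
  2. create(b)  ⇒  FF..........  {b→[1]; c→[0]}
  3. create(a)  ⇒  FFF.........  {a→[2]; b→[1]; c→[0]}
  4. append(c, 2)  ⇒  FFFFF.......  {a→[2]; b→[1]; c→[0, 3, 4]}
  5. unlink(c)  ⇒  .FF.........  {a→[2]; b→[1]}
  6. unlink(a)  ⇒  .F..........  {b→[1]}
  7. create(a)  ⇒  FF..........  {a→[0]; b→[1]}
  8. create(c)  ⇒  FFF.........  {a→[0]; b→[1]; c→[2]}
  9. append(c, 2)  ⇒  FFFFF.......  {a→[0]; b→[1]; c→[2, 3, 4]}
  10. truncate(c, 2)  ⇒  FFFF........  {a→[0]; b→[1]; c→[2, 3]}
  11. unlink(a)  ⇒  .FFF........  {b→[1]; c→[2, 3]}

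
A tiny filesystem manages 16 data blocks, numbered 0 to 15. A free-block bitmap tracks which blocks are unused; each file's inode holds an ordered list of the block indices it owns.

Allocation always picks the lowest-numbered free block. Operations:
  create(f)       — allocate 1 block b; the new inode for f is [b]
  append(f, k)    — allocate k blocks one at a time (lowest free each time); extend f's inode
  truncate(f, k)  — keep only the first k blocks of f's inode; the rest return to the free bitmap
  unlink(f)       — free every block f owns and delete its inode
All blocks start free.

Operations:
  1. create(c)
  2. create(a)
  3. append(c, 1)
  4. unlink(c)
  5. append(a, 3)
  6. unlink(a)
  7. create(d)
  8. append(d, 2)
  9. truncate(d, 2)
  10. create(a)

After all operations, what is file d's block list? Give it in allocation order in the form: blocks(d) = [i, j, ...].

blocks(d) = [0, 1]

  1. create(c)  ⇒  F...............  {c→[0]}
  2. create(a)  ⇒  FF..............  {a→[1]; c→[0]}
  3. append(c, 1)  ⇒  FFF.............  {a→[1]; c→[0, 2]}
  4. unlink(c)  ⇒  .F..............  {a→[1]}
  5. append(a, 3)  ⇒  FFFF............  {a→[1, 0, 2, 3]}
  6. unlink(a)  ⇒  ................  {}
  7. create(d)  ⇒  F...............  {d→[0]}
  8. append(d, 2)  ⇒  FFF.............  {d→[0, 1, 2]}
  9. truncate(d, 2)  ⇒  FF..............  {d→[0, 1]}
  10. create(a)  ⇒  FFF.............  {a→[2]; d→[0, 1]}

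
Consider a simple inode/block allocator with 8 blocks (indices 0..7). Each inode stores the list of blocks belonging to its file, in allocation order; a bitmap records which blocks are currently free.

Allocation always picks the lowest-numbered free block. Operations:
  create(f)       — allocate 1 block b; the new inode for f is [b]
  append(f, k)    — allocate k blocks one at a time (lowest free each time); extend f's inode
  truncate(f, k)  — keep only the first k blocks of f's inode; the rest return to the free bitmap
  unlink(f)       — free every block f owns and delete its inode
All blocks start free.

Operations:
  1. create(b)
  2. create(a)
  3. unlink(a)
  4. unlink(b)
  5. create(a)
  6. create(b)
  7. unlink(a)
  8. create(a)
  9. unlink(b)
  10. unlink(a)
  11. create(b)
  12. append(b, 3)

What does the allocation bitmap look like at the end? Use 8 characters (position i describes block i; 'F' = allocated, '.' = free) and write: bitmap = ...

bitmap = FFFF....

[1] create(b) — b=0 (map F.......)
[2] create(a) — a=1 b=0 (map FF......)
[3] unlink(a) — b=0 (map F.......)
[4] unlink(b) —  (map ........)
[5] create(a) — a=0 (map F.......)
[6] create(b) — a=0 b=1 (map FF......)
[7] unlink(a) — b=1 (map .F......)
[8] create(a) — a=0 b=1 (map FF......)
[9] unlink(b) — a=0 (map F.......)
[10] unlink(a) —  (map ........)
[11] create(b) — b=0 (map F.......)
[12] append(b, 3) — b=0,1,2,3 (map FFFF....)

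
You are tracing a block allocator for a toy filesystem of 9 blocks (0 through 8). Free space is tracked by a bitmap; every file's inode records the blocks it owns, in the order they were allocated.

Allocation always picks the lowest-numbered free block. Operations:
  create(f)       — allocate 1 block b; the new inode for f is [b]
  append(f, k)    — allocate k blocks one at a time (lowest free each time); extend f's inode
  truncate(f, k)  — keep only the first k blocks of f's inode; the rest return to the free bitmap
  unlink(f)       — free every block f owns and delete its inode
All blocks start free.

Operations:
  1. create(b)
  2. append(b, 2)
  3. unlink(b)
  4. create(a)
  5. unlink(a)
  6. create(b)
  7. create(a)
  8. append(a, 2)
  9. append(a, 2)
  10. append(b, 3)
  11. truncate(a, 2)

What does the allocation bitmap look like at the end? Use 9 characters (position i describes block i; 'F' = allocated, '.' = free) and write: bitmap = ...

after create(b) → b:[0]  free=[F........]
after append(b, 2) → b:[0, 1, 2]  free=[FFF......]
after unlink(b) →   free=[.........]
after create(a) → a:[0]  free=[F........]
after unlink(a) →   free=[.........]
after create(b) → b:[0]  free=[F........]
after create(a) → a:[1], b:[0]  free=[FF.......]
after append(a, 2) → a:[1, 2, 3], b:[0]  free=[FFFF.....]
after append(a, 2) → a:[1, 2, 3, 4, 5], b:[0]  free=[FFFFFF...]
after append(b, 3) → a:[1, 2, 3, 4, 5], b:[0, 6, 7, 8]  free=[FFFFFFFFF]
after truncate(a, 2) → a:[1, 2], b:[0, 6, 7, 8]  free=[FFF...FFF]

bitmap = FFF...FFF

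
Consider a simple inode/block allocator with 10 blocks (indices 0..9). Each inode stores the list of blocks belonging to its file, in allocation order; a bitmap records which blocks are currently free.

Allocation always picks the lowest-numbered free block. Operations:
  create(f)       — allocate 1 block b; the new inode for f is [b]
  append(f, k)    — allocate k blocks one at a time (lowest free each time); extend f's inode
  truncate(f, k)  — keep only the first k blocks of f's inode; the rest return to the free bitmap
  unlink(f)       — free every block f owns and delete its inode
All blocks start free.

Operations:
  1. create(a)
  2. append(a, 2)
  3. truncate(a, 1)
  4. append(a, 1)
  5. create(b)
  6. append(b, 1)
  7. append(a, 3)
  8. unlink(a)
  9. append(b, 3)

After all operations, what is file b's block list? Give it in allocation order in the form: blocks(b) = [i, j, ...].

[1] create(a) — a=0 (map F.........)
[2] append(a, 2) — a=0,1,2 (map FFF.......)
[3] truncate(a, 1) — a=0 (map F.........)
[4] append(a, 1) — a=0,1 (map FF........)
[5] create(b) — a=0,1 b=2 (map FFF.......)
[6] append(b, 1) — a=0,1 b=2,3 (map FFFF......)
[7] append(a, 3) — a=0,1,4,5,6 b=2,3 (map FFFFFFF...)
[8] unlink(a) — b=2,3 (map ..FF......)
[9] append(b, 3) — b=2,3,0,1,4 (map FFFFF.....)

blocks(b) = [2, 3, 0, 1, 4]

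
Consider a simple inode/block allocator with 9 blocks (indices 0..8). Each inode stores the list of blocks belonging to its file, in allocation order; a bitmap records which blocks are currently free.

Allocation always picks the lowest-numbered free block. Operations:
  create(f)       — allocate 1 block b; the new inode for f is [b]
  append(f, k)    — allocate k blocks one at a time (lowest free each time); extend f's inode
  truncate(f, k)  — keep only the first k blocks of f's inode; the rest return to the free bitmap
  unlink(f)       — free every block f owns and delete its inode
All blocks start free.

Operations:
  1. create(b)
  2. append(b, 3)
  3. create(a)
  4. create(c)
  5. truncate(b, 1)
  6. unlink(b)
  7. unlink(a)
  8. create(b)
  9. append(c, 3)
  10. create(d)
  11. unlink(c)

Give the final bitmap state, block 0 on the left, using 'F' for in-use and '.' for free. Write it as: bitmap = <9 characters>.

bitmap = F...F....

create(b): bitmap=F........ | b=[0]
append(b, 3): bitmap=FFFF..... | b=[0, 1, 2, 3]
create(a): bitmap=FFFFF.... | a=[4] b=[0, 1, 2, 3]
create(c): bitmap=FFFFFF... | a=[4] b=[0, 1, 2, 3] c=[5]
truncate(b, 1): bitmap=F...FF... | a=[4] b=[0] c=[5]
unlink(b): bitmap=....FF... | a=[4] c=[5]
unlink(a): bitmap=.....F... | c=[5]
create(b): bitmap=F....F... | b=[0] c=[5]
append(c, 3): bitmap=FFFF.F... | b=[0] c=[5, 1, 2, 3]
create(d): bitmap=FFFFFF... | b=[0] c=[5, 1, 2, 3] d=[4]
unlink(c): bitmap=F...F.... | b=[0] d=[4]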